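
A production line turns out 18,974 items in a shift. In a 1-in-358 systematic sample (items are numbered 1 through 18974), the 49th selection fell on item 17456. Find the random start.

272

k = 358
r = 17456 − (49−1)×358 = 17456 − 17184 = 272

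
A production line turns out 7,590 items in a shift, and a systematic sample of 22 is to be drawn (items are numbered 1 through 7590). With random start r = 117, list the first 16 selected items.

117, 462, 807, 1152, 1497, 1842, 2187, 2532, 2877, 3222, 3567, 3912, 4257, 4602, 4947, 5292

k = N/n = 7590/22 = 345
item 1: 117
item 2: 117 + 345 = 462
item 3: 462 + 345 = 807
item 4: 807 + 345 = 1152
item 5: 1152 + 345 = 1497
item 6: 1497 + 345 = 1842
item 7: 1842 + 345 = 2187
item 8: 2187 + 345 = 2532
item 9: 2532 + 345 = 2877
item 10: 2877 + 345 = 3222
item 11: 3222 + 345 = 3567
item 12: 3567 + 345 = 3912
item 13: 3912 + 345 = 4257
item 14: 4257 + 345 = 4602
item 15: 4602 + 345 = 4947
item 16: 4947 + 345 = 5292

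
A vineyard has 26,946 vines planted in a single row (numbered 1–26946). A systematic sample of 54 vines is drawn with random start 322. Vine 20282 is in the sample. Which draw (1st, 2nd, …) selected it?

k = 26946/54 = 499
position = (20282 − 322)/499 + 1 = 19960/499 + 1 = 40 + 1 = 41

41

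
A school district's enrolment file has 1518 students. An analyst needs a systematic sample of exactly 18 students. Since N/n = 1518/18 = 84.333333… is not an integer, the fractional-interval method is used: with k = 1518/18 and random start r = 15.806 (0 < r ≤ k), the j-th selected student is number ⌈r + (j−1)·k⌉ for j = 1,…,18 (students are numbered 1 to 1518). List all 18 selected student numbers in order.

16, 101, 185, 269, 354, 438, 522, 607, 691, 775, 860, 944, 1028, 1113, 1197, 1281, 1366, 1450

j=1: r + 0k = 15.806 → ⌈·⌉ = 16
j=2: r + 1k = 100.139333… → ⌈·⌉ = 101
j=3: r + 2k = 184.472666… → ⌈·⌉ = 185
j=4: r + 3k = 268.806 → ⌈·⌉ = 269
j=5: r + 4k = 353.139333… → ⌈·⌉ = 354
j=6: r + 5k = 437.472666… → ⌈·⌉ = 438
j=7: r + 6k = 521.806 → ⌈·⌉ = 522
j=8: r + 7k = 606.139333… → ⌈·⌉ = 607
j=9: r + 8k = 690.472666… → ⌈·⌉ = 691
j=10: r + 9k = 774.806 → ⌈·⌉ = 775
j=11: r + 10k = 859.139333… → ⌈·⌉ = 860
j=12: r + 11k = 943.472666… → ⌈·⌉ = 944
j=13: r + 12k = 1027.806 → ⌈·⌉ = 1028
j=14: r + 13k = 1112.139333… → ⌈·⌉ = 1113
j=15: r + 14k = 1196.472666… → ⌈·⌉ = 1197
j=16: r + 15k = 1280.806 → ⌈·⌉ = 1281
j=17: r + 16k = 1365.139333… → ⌈·⌉ = 1366
j=18: r + 17k = 1449.472666… → ⌈·⌉ = 1450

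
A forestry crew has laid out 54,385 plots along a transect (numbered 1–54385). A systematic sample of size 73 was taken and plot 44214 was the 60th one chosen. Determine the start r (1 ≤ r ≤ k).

k = 54385/73 = 745
r = 44214 − (60−1)×745 = 44214 − 43955 = 259

259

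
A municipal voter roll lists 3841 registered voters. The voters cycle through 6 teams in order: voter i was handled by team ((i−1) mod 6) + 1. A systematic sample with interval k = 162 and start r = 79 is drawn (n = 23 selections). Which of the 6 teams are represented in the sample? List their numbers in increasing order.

1

Consecutive selections differ by k = 162, so their team numbers differ by 162 mod 6 = 0.
gcd(162, 6) = 6, so the sample visits 6/6 = 1 distinct residues mod 6.
Start 79 is team 1; the teams hit are 1.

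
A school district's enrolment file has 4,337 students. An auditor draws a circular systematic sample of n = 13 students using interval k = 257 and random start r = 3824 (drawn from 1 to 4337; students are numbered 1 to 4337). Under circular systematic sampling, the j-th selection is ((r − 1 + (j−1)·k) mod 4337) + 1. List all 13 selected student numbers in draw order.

Selection 1: 3824
Selection 2: 3824 + 257 = 4081
Selection 3: 4081 + 257 = 4338 → 4338 − 4337 = 1
Selection 4: 1 + 257 = 258
Selection 5: 258 + 257 = 515
Selection 6: 515 + 257 = 772
Selection 7: 772 + 257 = 1029
Selection 8: 1029 + 257 = 1286
Selection 9: 1286 + 257 = 1543
Selection 10: 1543 + 257 = 1800
Selection 11: 1800 + 257 = 2057
Selection 12: 2057 + 257 = 2314
Selection 13: 2314 + 257 = 2571

3824, 4081, 1, 258, 515, 772, 1029, 1286, 1543, 1800, 2057, 2314, 2571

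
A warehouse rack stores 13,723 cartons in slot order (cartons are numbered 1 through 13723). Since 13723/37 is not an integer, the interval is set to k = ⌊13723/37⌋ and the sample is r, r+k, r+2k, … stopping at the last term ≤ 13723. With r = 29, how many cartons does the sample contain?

k = ⌊13723/37⌋ = 370
Achieved size = ⌊(13723 − 29)/370⌋ + 1 = ⌊13694/370⌋ + 1 = 37 + 1 = 38
(last selection: 29 + 37×370 = 13719 ≤ 13723; next would be 14089 > 13723)

38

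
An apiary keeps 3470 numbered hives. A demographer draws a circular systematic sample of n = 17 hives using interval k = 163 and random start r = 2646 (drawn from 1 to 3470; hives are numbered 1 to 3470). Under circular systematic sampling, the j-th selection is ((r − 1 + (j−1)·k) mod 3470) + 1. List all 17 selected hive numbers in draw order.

2646, 2809, 2972, 3135, 3298, 3461, 154, 317, 480, 643, 806, 969, 1132, 1295, 1458, 1621, 1784

Selection 1: 2646
Selection 2: 2646 + 163 = 2809
Selection 3: 2809 + 163 = 2972
Selection 4: 2972 + 163 = 3135
Selection 5: 3135 + 163 = 3298
Selection 6: 3298 + 163 = 3461
Selection 7: 3461 + 163 = 3624 → 3624 − 3470 = 154
Selection 8: 154 + 163 = 317
Selection 9: 317 + 163 = 480
Selection 10: 480 + 163 = 643
Selection 11: 643 + 163 = 806
Selection 12: 806 + 163 = 969
Selection 13: 969 + 163 = 1132
Selection 14: 1132 + 163 = 1295
Selection 15: 1295 + 163 = 1458
Selection 16: 1458 + 163 = 1621
Selection 17: 1621 + 163 = 1784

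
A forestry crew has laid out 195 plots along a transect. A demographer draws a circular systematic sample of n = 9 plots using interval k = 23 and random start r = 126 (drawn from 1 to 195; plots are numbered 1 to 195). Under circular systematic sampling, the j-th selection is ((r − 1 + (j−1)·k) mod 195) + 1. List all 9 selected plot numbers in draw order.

Selection 1: 126
Selection 2: 126 + 23 = 149
Selection 3: 149 + 23 = 172
Selection 4: 172 + 23 = 195
Selection 5: 195 + 23 = 218 → 218 − 195 = 23
Selection 6: 23 + 23 = 46
Selection 7: 46 + 23 = 69
Selection 8: 69 + 23 = 92
Selection 9: 92 + 23 = 115

126, 149, 172, 195, 23, 46, 69, 92, 115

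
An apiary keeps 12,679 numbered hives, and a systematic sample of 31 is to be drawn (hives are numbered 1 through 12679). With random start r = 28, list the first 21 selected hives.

k = N/n = 12679/31 = 409
hive 1: 28
hive 2: 28 + 409 = 437
hive 3: 437 + 409 = 846
hive 4: 846 + 409 = 1255
hive 5: 1255 + 409 = 1664
hive 6: 1664 + 409 = 2073
hive 7: 2073 + 409 = 2482
hive 8: 2482 + 409 = 2891
hive 9: 2891 + 409 = 3300
hive 10: 3300 + 409 = 3709
hive 11: 3709 + 409 = 4118
hive 12: 4118 + 409 = 4527
hive 13: 4527 + 409 = 4936
hive 14: 4936 + 409 = 5345
hive 15: 5345 + 409 = 5754
hive 16: 5754 + 409 = 6163
hive 17: 6163 + 409 = 6572
hive 18: 6572 + 409 = 6981
hive 19: 6981 + 409 = 7390
hive 20: 7390 + 409 = 7799
hive 21: 7799 + 409 = 8208

28, 437, 846, 1255, 1664, 2073, 2482, 2891, 3300, 3709, 4118, 4527, 4936, 5345, 5754, 6163, 6572, 6981, 7390, 7799, 8208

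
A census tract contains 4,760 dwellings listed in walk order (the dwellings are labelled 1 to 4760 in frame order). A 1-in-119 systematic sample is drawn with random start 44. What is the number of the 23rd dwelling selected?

k = 119
23rd selection = r + (23−1)·k = 44 + 22×119 = 44 + 2618 = 2662

2662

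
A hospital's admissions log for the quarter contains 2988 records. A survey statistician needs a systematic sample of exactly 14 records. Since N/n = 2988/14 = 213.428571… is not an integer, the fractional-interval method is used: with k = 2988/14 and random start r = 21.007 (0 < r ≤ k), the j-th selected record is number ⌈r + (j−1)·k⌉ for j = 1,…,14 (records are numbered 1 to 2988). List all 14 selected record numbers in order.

j=1: r + 0k = 21.007 → ⌈·⌉ = 22
j=2: r + 1k = 234.435571… → ⌈·⌉ = 235
j=3: r + 2k = 447.864142… → ⌈·⌉ = 448
j=4: r + 3k = 661.292714… → ⌈·⌉ = 662
j=5: r + 4k = 874.721285… → ⌈·⌉ = 875
j=6: r + 5k = 1088.149857… → ⌈·⌉ = 1089
j=7: r + 6k = 1301.578428… → ⌈·⌉ = 1302
j=8: r + 7k = 1515.007 → ⌈·⌉ = 1516
j=9: r + 8k = 1728.435571… → ⌈·⌉ = 1729
j=10: r + 9k = 1941.864142… → ⌈·⌉ = 1942
j=11: r + 10k = 2155.292714… → ⌈·⌉ = 2156
j=12: r + 11k = 2368.721285… → ⌈·⌉ = 2369
j=13: r + 12k = 2582.149857… → ⌈·⌉ = 2583
j=14: r + 13k = 2795.578428… → ⌈·⌉ = 2796

22, 235, 448, 662, 875, 1089, 1302, 1516, 1729, 1942, 2156, 2369, 2583, 2796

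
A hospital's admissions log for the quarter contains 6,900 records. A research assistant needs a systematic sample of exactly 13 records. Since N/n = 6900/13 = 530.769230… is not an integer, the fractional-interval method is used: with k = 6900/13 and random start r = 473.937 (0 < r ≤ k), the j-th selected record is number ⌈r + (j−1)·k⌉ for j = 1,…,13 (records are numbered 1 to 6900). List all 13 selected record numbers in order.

j=1: r + 0k = 473.937 → ⌈·⌉ = 474
j=2: r + 1k = 1004.706230… → ⌈·⌉ = 1005
j=3: r + 2k = 1535.475461… → ⌈·⌉ = 1536
j=4: r + 3k = 2066.244692… → ⌈·⌉ = 2067
j=5: r + 4k = 2597.013923… → ⌈·⌉ = 2598
j=6: r + 5k = 3127.783153… → ⌈·⌉ = 3128
j=7: r + 6k = 3658.552384… → ⌈·⌉ = 3659
j=8: r + 7k = 4189.321615… → ⌈·⌉ = 4190
j=9: r + 8k = 4720.090846… → ⌈·⌉ = 4721
j=10: r + 9k = 5250.860076… → ⌈·⌉ = 5251
j=11: r + 10k = 5781.629307… → ⌈·⌉ = 5782
j=12: r + 11k = 6312.398538… → ⌈·⌉ = 6313
j=13: r + 12k = 6843.167769… → ⌈·⌉ = 6844

474, 1005, 1536, 2067, 2598, 3128, 3659, 4190, 4721, 5251, 5782, 6313, 6844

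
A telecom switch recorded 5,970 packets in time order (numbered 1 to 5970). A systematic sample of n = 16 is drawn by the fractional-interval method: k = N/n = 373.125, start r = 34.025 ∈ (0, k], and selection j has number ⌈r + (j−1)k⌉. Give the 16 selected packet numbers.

j=1: r + 0k = 34.025 → ⌈·⌉ = 35
j=2: r + 1k = 407.15 → ⌈·⌉ = 408
j=3: r + 2k = 780.275 → ⌈·⌉ = 781
j=4: r + 3k = 1153.4 → ⌈·⌉ = 1154
j=5: r + 4k = 1526.525 → ⌈·⌉ = 1527
j=6: r + 5k = 1899.65 → ⌈·⌉ = 1900
j=7: r + 6k = 2272.775 → ⌈·⌉ = 2273
j=8: r + 7k = 2645.9 → ⌈·⌉ = 2646
j=9: r + 8k = 3019.025 → ⌈·⌉ = 3020
j=10: r + 9k = 3392.15 → ⌈·⌉ = 3393
j=11: r + 10k = 3765.275 → ⌈·⌉ = 3766
j=12: r + 11k = 4138.4 → ⌈·⌉ = 4139
j=13: r + 12k = 4511.525 → ⌈·⌉ = 4512
j=14: r + 13k = 4884.65 → ⌈·⌉ = 4885
j=15: r + 14k = 5257.775 → ⌈·⌉ = 5258
j=16: r + 15k = 5630.9 → ⌈·⌉ = 5631

35, 408, 781, 1154, 1527, 1900, 2273, 2646, 3020, 3393, 3766, 4139, 4512, 4885, 5258, 5631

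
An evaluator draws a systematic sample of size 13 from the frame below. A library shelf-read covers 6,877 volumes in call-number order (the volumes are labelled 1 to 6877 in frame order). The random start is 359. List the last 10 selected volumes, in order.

1946, 2475, 3004, 3533, 4062, 4591, 5120, 5649, 6178, 6707

k = N/n = 6877/13 = 529
4th selection = 359 + 3×529 = 1946
5th: 1946 + 529 = 2475
6th: 2475 + 529 = 3004
7th: 3004 + 529 = 3533
8th: 3533 + 529 = 4062
9th: 4062 + 529 = 4591
10th: 4591 + 529 = 5120
11th: 5120 + 529 = 5649
12th: 5649 + 529 = 6178
13th: 6178 + 529 = 6707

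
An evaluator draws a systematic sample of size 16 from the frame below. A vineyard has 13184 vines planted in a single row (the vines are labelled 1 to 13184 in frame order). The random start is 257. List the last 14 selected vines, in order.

k = N/n = 13184/16 = 824
3rd selection = 257 + 2×824 = 1905
4th: 1905 + 824 = 2729
5th: 2729 + 824 = 3553
6th: 3553 + 824 = 4377
7th: 4377 + 824 = 5201
8th: 5201 + 824 = 6025
9th: 6025 + 824 = 6849
10th: 6849 + 824 = 7673
11th: 7673 + 824 = 8497
12th: 8497 + 824 = 9321
13th: 9321 + 824 = 10145
14th: 10145 + 824 = 10969
15th: 10969 + 824 = 11793
16th: 11793 + 824 = 12617

1905, 2729, 3553, 4377, 5201, 6025, 6849, 7673, 8497, 9321, 10145, 10969, 11793, 12617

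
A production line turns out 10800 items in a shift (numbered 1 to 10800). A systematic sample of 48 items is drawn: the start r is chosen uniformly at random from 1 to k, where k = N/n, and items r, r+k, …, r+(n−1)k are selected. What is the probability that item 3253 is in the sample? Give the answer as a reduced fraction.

k = 10800/48 = 225.
Item 3253 is selected iff r ≡ 3253 (mod 225); exactly one such r in {1,…,225}.
Inclusion probability = 1/225.

1/225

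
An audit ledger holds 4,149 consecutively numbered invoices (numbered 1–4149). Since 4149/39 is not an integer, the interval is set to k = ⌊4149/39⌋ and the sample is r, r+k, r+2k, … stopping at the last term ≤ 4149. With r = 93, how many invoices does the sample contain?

k = ⌊4149/39⌋ = 106
Achieved size = ⌊(4149 − 93)/106⌋ + 1 = ⌊4056/106⌋ + 1 = 38 + 1 = 39
(last selection: 93 + 38×106 = 4121 ≤ 4149; next would be 4227 > 4149)

39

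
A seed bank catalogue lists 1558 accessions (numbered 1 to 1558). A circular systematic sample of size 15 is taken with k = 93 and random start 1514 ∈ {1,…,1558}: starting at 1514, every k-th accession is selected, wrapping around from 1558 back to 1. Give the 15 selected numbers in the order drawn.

Selection 1: 1514
Selection 2: 1514 + 93 = 1607 → 1607 − 1558 = 49
Selection 3: 49 + 93 = 142
Selection 4: 142 + 93 = 235
Selection 5: 235 + 93 = 328
Selection 6: 328 + 93 = 421
Selection 7: 421 + 93 = 514
Selection 8: 514 + 93 = 607
Selection 9: 607 + 93 = 700
Selection 10: 700 + 93 = 793
Selection 11: 793 + 93 = 886
Selection 12: 886 + 93 = 979
Selection 13: 979 + 93 = 1072
Selection 14: 1072 + 93 = 1165
Selection 15: 1165 + 93 = 1258

1514, 49, 142, 235, 328, 421, 514, 607, 700, 793, 886, 979, 1072, 1165, 1258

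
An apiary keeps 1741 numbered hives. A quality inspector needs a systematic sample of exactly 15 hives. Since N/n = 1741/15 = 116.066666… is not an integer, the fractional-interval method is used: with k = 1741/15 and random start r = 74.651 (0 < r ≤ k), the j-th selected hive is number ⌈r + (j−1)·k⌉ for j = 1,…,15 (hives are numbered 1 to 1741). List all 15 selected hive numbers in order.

j=1: r + 0k = 74.651 → ⌈·⌉ = 75
j=2: r + 1k = 190.717666… → ⌈·⌉ = 191
j=3: r + 2k = 306.784333… → ⌈·⌉ = 307
j=4: r + 3k = 422.851 → ⌈·⌉ = 423
j=5: r + 4k = 538.917666… → ⌈·⌉ = 539
j=6: r + 5k = 654.984333… → ⌈·⌉ = 655
j=7: r + 6k = 771.051 → ⌈·⌉ = 772
j=8: r + 7k = 887.117666… → ⌈·⌉ = 888
j=9: r + 8k = 1003.184333… → ⌈·⌉ = 1004
j=10: r + 9k = 1119.251 → ⌈·⌉ = 1120
j=11: r + 10k = 1235.317666… → ⌈·⌉ = 1236
j=12: r + 11k = 1351.384333… → ⌈·⌉ = 1352
j=13: r + 12k = 1467.451 → ⌈·⌉ = 1468
j=14: r + 13k = 1583.517666… → ⌈·⌉ = 1584
j=15: r + 14k = 1699.584333… → ⌈·⌉ = 1700

75, 191, 307, 423, 539, 655, 772, 888, 1004, 1120, 1236, 1352, 1468, 1584, 1700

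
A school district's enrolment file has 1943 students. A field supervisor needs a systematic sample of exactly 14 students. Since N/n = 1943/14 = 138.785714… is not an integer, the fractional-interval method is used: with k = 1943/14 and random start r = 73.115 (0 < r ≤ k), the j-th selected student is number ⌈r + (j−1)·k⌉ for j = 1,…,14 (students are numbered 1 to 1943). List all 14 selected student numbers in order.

74, 212, 351, 490, 629, 768, 906, 1045, 1184, 1323, 1461, 1600, 1739, 1878

j=1: r + 0k = 73.115 → ⌈·⌉ = 74
j=2: r + 1k = 211.900714… → ⌈·⌉ = 212
j=3: r + 2k = 350.686428… → ⌈·⌉ = 351
j=4: r + 3k = 489.472142… → ⌈·⌉ = 490
j=5: r + 4k = 628.257857… → ⌈·⌉ = 629
j=6: r + 5k = 767.043571… → ⌈·⌉ = 768
j=7: r + 6k = 905.829285… → ⌈·⌉ = 906
j=8: r + 7k = 1044.615 → ⌈·⌉ = 1045
j=9: r + 8k = 1183.400714… → ⌈·⌉ = 1184
j=10: r + 9k = 1322.186428… → ⌈·⌉ = 1323
j=11: r + 10k = 1460.972142… → ⌈·⌉ = 1461
j=12: r + 11k = 1599.757857… → ⌈·⌉ = 1600
j=13: r + 12k = 1738.543571… → ⌈·⌉ = 1739
j=14: r + 13k = 1877.329285… → ⌈·⌉ = 1878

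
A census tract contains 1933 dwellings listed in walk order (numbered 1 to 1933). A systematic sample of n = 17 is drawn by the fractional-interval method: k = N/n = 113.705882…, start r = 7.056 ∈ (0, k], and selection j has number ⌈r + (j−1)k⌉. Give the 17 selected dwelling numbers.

j=1: r + 0k = 7.056 → ⌈·⌉ = 8
j=2: r + 1k = 120.761882… → ⌈·⌉ = 121
j=3: r + 2k = 234.467764… → ⌈·⌉ = 235
j=4: r + 3k = 348.173647… → ⌈·⌉ = 349
j=5: r + 4k = 461.879529… → ⌈·⌉ = 462
j=6: r + 5k = 575.585411… → ⌈·⌉ = 576
j=7: r + 6k = 689.291294… → ⌈·⌉ = 690
j=8: r + 7k = 802.997176… → ⌈·⌉ = 803
j=9: r + 8k = 916.703058… → ⌈·⌉ = 917
j=10: r + 9k = 1030.408941… → ⌈·⌉ = 1031
j=11: r + 10k = 1144.114823… → ⌈·⌉ = 1145
j=12: r + 11k = 1257.820705… → ⌈·⌉ = 1258
j=13: r + 12k = 1371.526588… → ⌈·⌉ = 1372
j=14: r + 13k = 1485.232470… → ⌈·⌉ = 1486
j=15: r + 14k = 1598.938352… → ⌈·⌉ = 1599
j=16: r + 15k = 1712.644235… → ⌈·⌉ = 1713
j=17: r + 16k = 1826.350117… → ⌈·⌉ = 1827

8, 121, 235, 349, 462, 576, 690, 803, 917, 1031, 1145, 1258, 1372, 1486, 1599, 1713, 1827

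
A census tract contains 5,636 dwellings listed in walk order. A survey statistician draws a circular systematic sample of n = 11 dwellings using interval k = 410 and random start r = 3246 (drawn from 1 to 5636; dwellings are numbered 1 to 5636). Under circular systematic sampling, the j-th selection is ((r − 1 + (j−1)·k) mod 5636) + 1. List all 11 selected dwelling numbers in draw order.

3246, 3656, 4066, 4476, 4886, 5296, 70, 480, 890, 1300, 1710

Selection 1: 3246
Selection 2: 3246 + 410 = 3656
Selection 3: 3656 + 410 = 4066
Selection 4: 4066 + 410 = 4476
Selection 5: 4476 + 410 = 4886
Selection 6: 4886 + 410 = 5296
Selection 7: 5296 + 410 = 5706 → 5706 − 5636 = 70
Selection 8: 70 + 410 = 480
Selection 9: 480 + 410 = 890
Selection 10: 890 + 410 = 1300
Selection 11: 1300 + 410 = 1710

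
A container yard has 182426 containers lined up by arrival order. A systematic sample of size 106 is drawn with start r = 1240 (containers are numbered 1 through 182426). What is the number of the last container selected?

181945

k = 182426/106 = 1721
106th selection = r + (106−1)·k = 1240 + 105×1721 = 1240 + 180705 = 181945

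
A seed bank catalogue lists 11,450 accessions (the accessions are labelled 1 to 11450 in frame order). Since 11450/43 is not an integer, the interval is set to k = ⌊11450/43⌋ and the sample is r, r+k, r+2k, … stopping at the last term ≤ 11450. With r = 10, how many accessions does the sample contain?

44

k = ⌊11450/43⌋ = 266
Achieved size = ⌊(11450 − 10)/266⌋ + 1 = ⌊11440/266⌋ + 1 = 43 + 1 = 44
(last selection: 10 + 43×266 = 11448 ≤ 11450; next would be 11714 > 11450)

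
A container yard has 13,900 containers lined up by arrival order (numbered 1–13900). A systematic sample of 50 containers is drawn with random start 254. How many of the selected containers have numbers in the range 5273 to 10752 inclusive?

k = 13900/50 = 278
First selection ≥ 5273: 254 + ⌈(5273−254)/278⌉·278 = 254 + 19×278 = 5536
Last selection ≤ 10752: 254 + ⌊(10752−254)/278⌋·278 = 254 + 37×278 = 10540
Count = 37 − 19 + 1 = 19

19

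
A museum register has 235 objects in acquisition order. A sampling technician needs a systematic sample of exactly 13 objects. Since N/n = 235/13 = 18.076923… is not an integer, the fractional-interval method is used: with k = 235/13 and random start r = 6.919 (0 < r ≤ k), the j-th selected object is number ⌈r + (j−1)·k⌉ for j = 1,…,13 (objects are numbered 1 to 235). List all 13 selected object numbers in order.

7, 25, 44, 62, 80, 98, 116, 134, 152, 170, 188, 206, 224

j=1: r + 0k = 6.919 → ⌈·⌉ = 7
j=2: r + 1k = 24.995923… → ⌈·⌉ = 25
j=3: r + 2k = 43.072846… → ⌈·⌉ = 44
j=4: r + 3k = 61.149769… → ⌈·⌉ = 62
j=5: r + 4k = 79.226692… → ⌈·⌉ = 80
j=6: r + 5k = 97.303615… → ⌈·⌉ = 98
j=7: r + 6k = 115.380538… → ⌈·⌉ = 116
j=8: r + 7k = 133.457461… → ⌈·⌉ = 134
j=9: r + 8k = 151.534384… → ⌈·⌉ = 152
j=10: r + 9k = 169.611307… → ⌈·⌉ = 170
j=11: r + 10k = 187.688230… → ⌈·⌉ = 188
j=12: r + 11k = 205.765153… → ⌈·⌉ = 206
j=13: r + 12k = 223.842076… → ⌈·⌉ = 224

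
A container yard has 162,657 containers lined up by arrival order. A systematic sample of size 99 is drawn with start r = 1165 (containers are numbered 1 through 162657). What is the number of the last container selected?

k = 162657/99 = 1643
99th selection = r + (99−1)·k = 1165 + 98×1643 = 1165 + 161014 = 162179

162179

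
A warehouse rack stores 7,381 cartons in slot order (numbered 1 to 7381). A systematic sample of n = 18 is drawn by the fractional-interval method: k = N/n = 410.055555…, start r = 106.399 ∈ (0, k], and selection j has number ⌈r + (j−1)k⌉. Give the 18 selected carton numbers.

j=1: r + 0k = 106.399 → ⌈·⌉ = 107
j=2: r + 1k = 516.454555… → ⌈·⌉ = 517
j=3: r + 2k = 926.510111… → ⌈·⌉ = 927
j=4: r + 3k = 1336.565666… → ⌈·⌉ = 1337
j=5: r + 4k = 1746.621222… → ⌈·⌉ = 1747
j=6: r + 5k = 2156.676777… → ⌈·⌉ = 2157
j=7: r + 6k = 2566.732333… → ⌈·⌉ = 2567
j=8: r + 7k = 2976.787888… → ⌈·⌉ = 2977
j=9: r + 8k = 3386.843444… → ⌈·⌉ = 3387
j=10: r + 9k = 3796.899 → ⌈·⌉ = 3797
j=11: r + 10k = 4206.954555… → ⌈·⌉ = 4207
j=12: r + 11k = 4617.010111… → ⌈·⌉ = 4618
j=13: r + 12k = 5027.065666… → ⌈·⌉ = 5028
j=14: r + 13k = 5437.121222… → ⌈·⌉ = 5438
j=15: r + 14k = 5847.176777… → ⌈·⌉ = 5848
j=16: r + 15k = 6257.232333… → ⌈·⌉ = 6258
j=17: r + 16k = 6667.287888… → ⌈·⌉ = 6668
j=18: r + 17k = 7077.343444… → ⌈·⌉ = 7078

107, 517, 927, 1337, 1747, 2157, 2567, 2977, 3387, 3797, 4207, 4618, 5028, 5438, 5848, 6258, 6668, 7078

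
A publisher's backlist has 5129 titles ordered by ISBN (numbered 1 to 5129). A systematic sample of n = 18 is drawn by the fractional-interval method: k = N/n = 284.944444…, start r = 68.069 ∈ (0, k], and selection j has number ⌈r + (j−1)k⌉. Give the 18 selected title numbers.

j=1: r + 0k = 68.069 → ⌈·⌉ = 69
j=2: r + 1k = 353.013444… → ⌈·⌉ = 354
j=3: r + 2k = 637.957888… → ⌈·⌉ = 638
j=4: r + 3k = 922.902333… → ⌈·⌉ = 923
j=5: r + 4k = 1207.846777… → ⌈·⌉ = 1208
j=6: r + 5k = 1492.791222… → ⌈·⌉ = 1493
j=7: r + 6k = 1777.735666… → ⌈·⌉ = 1778
j=8: r + 7k = 2062.680111… → ⌈·⌉ = 2063
j=9: r + 8k = 2347.624555… → ⌈·⌉ = 2348
j=10: r + 9k = 2632.569 → ⌈·⌉ = 2633
j=11: r + 10k = 2917.513444… → ⌈·⌉ = 2918
j=12: r + 11k = 3202.457888… → ⌈·⌉ = 3203
j=13: r + 12k = 3487.402333… → ⌈·⌉ = 3488
j=14: r + 13k = 3772.346777… → ⌈·⌉ = 3773
j=15: r + 14k = 4057.291222… → ⌈·⌉ = 4058
j=16: r + 15k = 4342.235666… → ⌈·⌉ = 4343
j=17: r + 16k = 4627.180111… → ⌈·⌉ = 4628
j=18: r + 17k = 4912.124555… → ⌈·⌉ = 4913

69, 354, 638, 923, 1208, 1493, 1778, 2063, 2348, 2633, 2918, 3203, 3488, 3773, 4058, 4343, 4628, 4913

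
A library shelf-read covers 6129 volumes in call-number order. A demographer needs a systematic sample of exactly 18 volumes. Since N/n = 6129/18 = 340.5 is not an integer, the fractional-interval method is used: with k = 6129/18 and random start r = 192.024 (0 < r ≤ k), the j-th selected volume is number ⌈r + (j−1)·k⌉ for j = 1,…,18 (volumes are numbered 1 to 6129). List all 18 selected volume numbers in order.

j=1: r + 0k = 192.024 → ⌈·⌉ = 193
j=2: r + 1k = 532.524 → ⌈·⌉ = 533
j=3: r + 2k = 873.024 → ⌈·⌉ = 874
j=4: r + 3k = 1213.524 → ⌈·⌉ = 1214
j=5: r + 4k = 1554.024 → ⌈·⌉ = 1555
j=6: r + 5k = 1894.524 → ⌈·⌉ = 1895
j=7: r + 6k = 2235.024 → ⌈·⌉ = 2236
j=8: r + 7k = 2575.524 → ⌈·⌉ = 2576
j=9: r + 8k = 2916.024 → ⌈·⌉ = 2917
j=10: r + 9k = 3256.524 → ⌈·⌉ = 3257
j=11: r + 10k = 3597.024 → ⌈·⌉ = 3598
j=12: r + 11k = 3937.524 → ⌈·⌉ = 3938
j=13: r + 12k = 4278.024 → ⌈·⌉ = 4279
j=14: r + 13k = 4618.524 → ⌈·⌉ = 4619
j=15: r + 14k = 4959.024 → ⌈·⌉ = 4960
j=16: r + 15k = 5299.524 → ⌈·⌉ = 5300
j=17: r + 16k = 5640.024 → ⌈·⌉ = 5641
j=18: r + 17k = 5980.524 → ⌈·⌉ = 5981

193, 533, 874, 1214, 1555, 1895, 2236, 2576, 2917, 3257, 3598, 3938, 4279, 4619, 4960, 5300, 5641, 5981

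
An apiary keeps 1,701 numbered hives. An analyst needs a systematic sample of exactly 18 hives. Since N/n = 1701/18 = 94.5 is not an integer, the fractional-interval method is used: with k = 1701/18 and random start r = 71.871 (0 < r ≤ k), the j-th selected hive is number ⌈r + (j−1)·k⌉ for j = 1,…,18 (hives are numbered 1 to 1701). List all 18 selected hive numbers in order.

j=1: r + 0k = 71.871 → ⌈·⌉ = 72
j=2: r + 1k = 166.371 → ⌈·⌉ = 167
j=3: r + 2k = 260.871 → ⌈·⌉ = 261
j=4: r + 3k = 355.371 → ⌈·⌉ = 356
j=5: r + 4k = 449.871 → ⌈·⌉ = 450
j=6: r + 5k = 544.371 → ⌈·⌉ = 545
j=7: r + 6k = 638.871 → ⌈·⌉ = 639
j=8: r + 7k = 733.371 → ⌈·⌉ = 734
j=9: r + 8k = 827.871 → ⌈·⌉ = 828
j=10: r + 9k = 922.371 → ⌈·⌉ = 923
j=11: r + 10k = 1016.871 → ⌈·⌉ = 1017
j=12: r + 11k = 1111.371 → ⌈·⌉ = 1112
j=13: r + 12k = 1205.871 → ⌈·⌉ = 1206
j=14: r + 13k = 1300.371 → ⌈·⌉ = 1301
j=15: r + 14k = 1394.871 → ⌈·⌉ = 1395
j=16: r + 15k = 1489.371 → ⌈·⌉ = 1490
j=17: r + 16k = 1583.871 → ⌈·⌉ = 1584
j=18: r + 17k = 1678.371 → ⌈·⌉ = 1679

72, 167, 261, 356, 450, 545, 639, 734, 828, 923, 1017, 1112, 1206, 1301, 1395, 1490, 1584, 1679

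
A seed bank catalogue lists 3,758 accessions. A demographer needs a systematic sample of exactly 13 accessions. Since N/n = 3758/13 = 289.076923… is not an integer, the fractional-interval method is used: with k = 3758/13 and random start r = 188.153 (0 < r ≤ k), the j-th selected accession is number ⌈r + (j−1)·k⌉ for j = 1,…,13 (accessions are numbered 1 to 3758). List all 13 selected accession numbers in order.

189, 478, 767, 1056, 1345, 1634, 1923, 2212, 2501, 2790, 3079, 3368, 3658

j=1: r + 0k = 188.153 → ⌈·⌉ = 189
j=2: r + 1k = 477.229923… → ⌈·⌉ = 478
j=3: r + 2k = 766.306846… → ⌈·⌉ = 767
j=4: r + 3k = 1055.383769… → ⌈·⌉ = 1056
j=5: r + 4k = 1344.460692… → ⌈·⌉ = 1345
j=6: r + 5k = 1633.537615… → ⌈·⌉ = 1634
j=7: r + 6k = 1922.614538… → ⌈·⌉ = 1923
j=8: r + 7k = 2211.691461… → ⌈·⌉ = 2212
j=9: r + 8k = 2500.768384… → ⌈·⌉ = 2501
j=10: r + 9k = 2789.845307… → ⌈·⌉ = 2790
j=11: r + 10k = 3078.922230… → ⌈·⌉ = 3079
j=12: r + 11k = 3367.999153… → ⌈·⌉ = 3368
j=13: r + 12k = 3657.076076… → ⌈·⌉ = 3658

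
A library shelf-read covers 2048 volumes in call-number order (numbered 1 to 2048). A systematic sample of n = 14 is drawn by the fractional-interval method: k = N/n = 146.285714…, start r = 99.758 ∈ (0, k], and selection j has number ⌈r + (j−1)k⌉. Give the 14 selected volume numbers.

j=1: r + 0k = 99.758 → ⌈·⌉ = 100
j=2: r + 1k = 246.043714… → ⌈·⌉ = 247
j=3: r + 2k = 392.329428… → ⌈·⌉ = 393
j=4: r + 3k = 538.615142… → ⌈·⌉ = 539
j=5: r + 4k = 684.900857… → ⌈·⌉ = 685
j=6: r + 5k = 831.186571… → ⌈·⌉ = 832
j=7: r + 6k = 977.472285… → ⌈·⌉ = 978
j=8: r + 7k = 1123.758 → ⌈·⌉ = 1124
j=9: r + 8k = 1270.043714… → ⌈·⌉ = 1271
j=10: r + 9k = 1416.329428… → ⌈·⌉ = 1417
j=11: r + 10k = 1562.615142… → ⌈·⌉ = 1563
j=12: r + 11k = 1708.900857… → ⌈·⌉ = 1709
j=13: r + 12k = 1855.186571… → ⌈·⌉ = 1856
j=14: r + 13k = 2001.472285… → ⌈·⌉ = 2002

100, 247, 393, 539, 685, 832, 978, 1124, 1271, 1417, 1563, 1709, 1856, 2002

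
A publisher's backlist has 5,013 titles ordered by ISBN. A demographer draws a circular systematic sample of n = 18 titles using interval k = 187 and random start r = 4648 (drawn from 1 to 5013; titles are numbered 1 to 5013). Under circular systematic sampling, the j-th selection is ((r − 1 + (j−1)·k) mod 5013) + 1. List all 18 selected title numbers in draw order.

Selection 1: 4648
Selection 2: 4648 + 187 = 4835
Selection 3: 4835 + 187 = 5022 → 5022 − 5013 = 9
Selection 4: 9 + 187 = 196
Selection 5: 196 + 187 = 383
Selection 6: 383 + 187 = 570
Selection 7: 570 + 187 = 757
Selection 8: 757 + 187 = 944
Selection 9: 944 + 187 = 1131
Selection 10: 1131 + 187 = 1318
Selection 11: 1318 + 187 = 1505
Selection 12: 1505 + 187 = 1692
Selection 13: 1692 + 187 = 1879
Selection 14: 1879 + 187 = 2066
Selection 15: 2066 + 187 = 2253
Selection 16: 2253 + 187 = 2440
Selection 17: 2440 + 187 = 2627
Selection 18: 2627 + 187 = 2814

4648, 4835, 9, 196, 383, 570, 757, 944, 1131, 1318, 1505, 1692, 1879, 2066, 2253, 2440, 2627, 2814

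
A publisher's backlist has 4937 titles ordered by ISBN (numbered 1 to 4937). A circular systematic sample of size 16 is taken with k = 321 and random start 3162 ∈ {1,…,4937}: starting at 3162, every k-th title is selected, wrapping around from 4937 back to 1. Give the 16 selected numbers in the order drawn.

Selection 1: 3162
Selection 2: 3162 + 321 = 3483
Selection 3: 3483 + 321 = 3804
Selection 4: 3804 + 321 = 4125
Selection 5: 4125 + 321 = 4446
Selection 6: 4446 + 321 = 4767
Selection 7: 4767 + 321 = 5088 → 5088 − 4937 = 151
Selection 8: 151 + 321 = 472
Selection 9: 472 + 321 = 793
Selection 10: 793 + 321 = 1114
Selection 11: 1114 + 321 = 1435
Selection 12: 1435 + 321 = 1756
Selection 13: 1756 + 321 = 2077
Selection 14: 2077 + 321 = 2398
Selection 15: 2398 + 321 = 2719
Selection 16: 2719 + 321 = 3040

3162, 3483, 3804, 4125, 4446, 4767, 151, 472, 793, 1114, 1435, 1756, 2077, 2398, 2719, 3040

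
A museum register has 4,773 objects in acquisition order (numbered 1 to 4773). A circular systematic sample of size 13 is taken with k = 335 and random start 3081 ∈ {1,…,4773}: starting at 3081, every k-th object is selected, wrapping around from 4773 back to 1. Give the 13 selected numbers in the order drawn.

3081, 3416, 3751, 4086, 4421, 4756, 318, 653, 988, 1323, 1658, 1993, 2328

Selection 1: 3081
Selection 2: 3081 + 335 = 3416
Selection 3: 3416 + 335 = 3751
Selection 4: 3751 + 335 = 4086
Selection 5: 4086 + 335 = 4421
Selection 6: 4421 + 335 = 4756
Selection 7: 4756 + 335 = 5091 → 5091 − 4773 = 318
Selection 8: 318 + 335 = 653
Selection 9: 653 + 335 = 988
Selection 10: 988 + 335 = 1323
Selection 11: 1323 + 335 = 1658
Selection 12: 1658 + 335 = 1993
Selection 13: 1993 + 335 = 2328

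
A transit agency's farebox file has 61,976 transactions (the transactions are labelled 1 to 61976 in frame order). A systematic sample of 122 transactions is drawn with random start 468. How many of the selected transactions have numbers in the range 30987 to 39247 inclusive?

k = 61976/122 = 508
First selection ≥ 30987: 468 + ⌈(30987−468)/508⌉·508 = 468 + 61×508 = 31456
Last selection ≤ 39247: 468 + ⌊(39247−468)/508⌋·508 = 468 + 76×508 = 39076
Count = 76 − 61 + 1 = 16

16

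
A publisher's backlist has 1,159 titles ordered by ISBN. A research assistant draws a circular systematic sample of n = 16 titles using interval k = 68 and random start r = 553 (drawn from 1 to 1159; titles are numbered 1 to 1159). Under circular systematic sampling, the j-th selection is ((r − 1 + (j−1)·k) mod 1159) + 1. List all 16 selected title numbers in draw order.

Selection 1: 553
Selection 2: 553 + 68 = 621
Selection 3: 621 + 68 = 689
Selection 4: 689 + 68 = 757
Selection 5: 757 + 68 = 825
Selection 6: 825 + 68 = 893
Selection 7: 893 + 68 = 961
Selection 8: 961 + 68 = 1029
Selection 9: 1029 + 68 = 1097
Selection 10: 1097 + 68 = 1165 → 1165 − 1159 = 6
Selection 11: 6 + 68 = 74
Selection 12: 74 + 68 = 142
Selection 13: 142 + 68 = 210
Selection 14: 210 + 68 = 278
Selection 15: 278 + 68 = 346
Selection 16: 346 + 68 = 414

553, 621, 689, 757, 825, 893, 961, 1029, 1097, 6, 74, 142, 210, 278, 346, 414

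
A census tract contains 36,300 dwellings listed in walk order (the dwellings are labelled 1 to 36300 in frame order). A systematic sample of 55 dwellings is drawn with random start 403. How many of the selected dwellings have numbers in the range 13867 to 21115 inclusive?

k = 36300/55 = 660
First selection ≥ 13867: 403 + ⌈(13867−403)/660⌉·660 = 403 + 21×660 = 14263
Last selection ≤ 21115: 403 + ⌊(21115−403)/660⌋·660 = 403 + 31×660 = 20863
Count = 31 − 21 + 1 = 11

11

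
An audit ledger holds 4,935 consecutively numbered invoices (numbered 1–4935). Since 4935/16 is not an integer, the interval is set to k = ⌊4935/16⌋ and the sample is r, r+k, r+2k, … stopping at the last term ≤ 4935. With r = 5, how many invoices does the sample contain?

17

k = ⌊4935/16⌋ = 308
Achieved size = ⌊(4935 − 5)/308⌋ + 1 = ⌊4930/308⌋ + 1 = 16 + 1 = 17
(last selection: 5 + 16×308 = 4933 ≤ 4935; next would be 5241 > 4935)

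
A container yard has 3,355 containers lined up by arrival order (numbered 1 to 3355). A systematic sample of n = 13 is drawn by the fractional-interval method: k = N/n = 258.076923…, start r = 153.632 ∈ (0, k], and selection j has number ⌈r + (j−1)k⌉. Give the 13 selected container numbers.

154, 412, 670, 928, 1186, 1445, 1703, 1961, 2219, 2477, 2735, 2993, 3251

j=1: r + 0k = 153.632 → ⌈·⌉ = 154
j=2: r + 1k = 411.708923… → ⌈·⌉ = 412
j=3: r + 2k = 669.785846… → ⌈·⌉ = 670
j=4: r + 3k = 927.862769… → ⌈·⌉ = 928
j=5: r + 4k = 1185.939692… → ⌈·⌉ = 1186
j=6: r + 5k = 1444.016615… → ⌈·⌉ = 1445
j=7: r + 6k = 1702.093538… → ⌈·⌉ = 1703
j=8: r + 7k = 1960.170461… → ⌈·⌉ = 1961
j=9: r + 8k = 2218.247384… → ⌈·⌉ = 2219
j=10: r + 9k = 2476.324307… → ⌈·⌉ = 2477
j=11: r + 10k = 2734.401230… → ⌈·⌉ = 2735
j=12: r + 11k = 2992.478153… → ⌈·⌉ = 2993
j=13: r + 12k = 3250.555076… → ⌈·⌉ = 3251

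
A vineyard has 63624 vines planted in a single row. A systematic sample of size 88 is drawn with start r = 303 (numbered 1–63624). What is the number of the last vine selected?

k = 63624/88 = 723
88th selection = r + (88−1)·k = 303 + 87×723 = 303 + 62901 = 63204

63204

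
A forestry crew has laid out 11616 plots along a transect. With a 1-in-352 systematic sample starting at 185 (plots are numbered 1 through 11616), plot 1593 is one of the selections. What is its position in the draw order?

5

k = 352
position = (1593 − 185)/352 + 1 = 1408/352 + 1 = 4 + 1 = 5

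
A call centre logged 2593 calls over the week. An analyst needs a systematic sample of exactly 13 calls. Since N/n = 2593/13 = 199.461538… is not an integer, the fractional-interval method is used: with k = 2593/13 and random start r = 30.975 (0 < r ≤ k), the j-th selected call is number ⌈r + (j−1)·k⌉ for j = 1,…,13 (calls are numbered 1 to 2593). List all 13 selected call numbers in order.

j=1: r + 0k = 30.975 → ⌈·⌉ = 31
j=2: r + 1k = 230.436538… → ⌈·⌉ = 231
j=3: r + 2k = 429.898076… → ⌈·⌉ = 430
j=4: r + 3k = 629.359615… → ⌈·⌉ = 630
j=5: r + 4k = 828.821153… → ⌈·⌉ = 829
j=6: r + 5k = 1028.282692… → ⌈·⌉ = 1029
j=7: r + 6k = 1227.744230… → ⌈·⌉ = 1228
j=8: r + 7k = 1427.205769… → ⌈·⌉ = 1428
j=9: r + 8k = 1626.667307… → ⌈·⌉ = 1627
j=10: r + 9k = 1826.128846… → ⌈·⌉ = 1827
j=11: r + 10k = 2025.590384… → ⌈·⌉ = 2026
j=12: r + 11k = 2225.051923… → ⌈·⌉ = 2226
j=13: r + 12k = 2424.513461… → ⌈·⌉ = 2425

31, 231, 430, 630, 829, 1029, 1228, 1428, 1627, 1827, 2026, 2226, 2425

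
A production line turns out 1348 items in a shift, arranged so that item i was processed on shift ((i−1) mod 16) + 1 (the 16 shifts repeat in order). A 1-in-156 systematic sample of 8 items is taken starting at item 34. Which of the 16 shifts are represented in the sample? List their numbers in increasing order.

Consecutive selections differ by k = 156, so their shift numbers differ by 156 mod 16 = 12.
gcd(156, 16) = 4, so the sample visits 16/4 = 4 distinct residues mod 16.
Start 34 is shift 2; the shifts hit are 2, 6, 10, 14.

2, 6, 10, 14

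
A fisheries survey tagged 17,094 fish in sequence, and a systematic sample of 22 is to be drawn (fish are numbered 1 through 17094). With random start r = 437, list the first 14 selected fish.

437, 1214, 1991, 2768, 3545, 4322, 5099, 5876, 6653, 7430, 8207, 8984, 9761, 10538

k = N/n = 17094/22 = 777
fish 1: 437
fish 2: 437 + 777 = 1214
fish 3: 1214 + 777 = 1991
fish 4: 1991 + 777 = 2768
fish 5: 2768 + 777 = 3545
fish 6: 3545 + 777 = 4322
fish 7: 4322 + 777 = 5099
fish 8: 5099 + 777 = 5876
fish 9: 5876 + 777 = 6653
fish 10: 6653 + 777 = 7430
fish 11: 7430 + 777 = 8207
fish 12: 8207 + 777 = 8984
fish 13: 8984 + 777 = 9761
fish 14: 9761 + 777 = 10538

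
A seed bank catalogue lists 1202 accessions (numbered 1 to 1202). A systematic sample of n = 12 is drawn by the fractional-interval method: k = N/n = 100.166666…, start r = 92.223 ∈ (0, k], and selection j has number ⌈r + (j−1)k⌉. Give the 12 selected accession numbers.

j=1: r + 0k = 92.223 → ⌈·⌉ = 93
j=2: r + 1k = 192.389666… → ⌈·⌉ = 193
j=3: r + 2k = 292.556333… → ⌈·⌉ = 293
j=4: r + 3k = 392.723 → ⌈·⌉ = 393
j=5: r + 4k = 492.889666… → ⌈·⌉ = 493
j=6: r + 5k = 593.056333… → ⌈·⌉ = 594
j=7: r + 6k = 693.223 → ⌈·⌉ = 694
j=8: r + 7k = 793.389666… → ⌈·⌉ = 794
j=9: r + 8k = 893.556333… → ⌈·⌉ = 894
j=10: r + 9k = 993.723 → ⌈·⌉ = 994
j=11: r + 10k = 1093.889666… → ⌈·⌉ = 1094
j=12: r + 11k = 1194.056333… → ⌈·⌉ = 1195

93, 193, 293, 393, 493, 594, 694, 794, 894, 994, 1094, 1195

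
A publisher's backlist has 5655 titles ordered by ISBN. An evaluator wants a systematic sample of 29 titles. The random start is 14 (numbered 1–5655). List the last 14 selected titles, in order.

k = N/n = 5655/29 = 195
16th selection = 14 + 15×195 = 2939
17th: 2939 + 195 = 3134
18th: 3134 + 195 = 3329
19th: 3329 + 195 = 3524
20th: 3524 + 195 = 3719
21st: 3719 + 195 = 3914
22nd: 3914 + 195 = 4109
23rd: 4109 + 195 = 4304
24th: 4304 + 195 = 4499
25th: 4499 + 195 = 4694
26th: 4694 + 195 = 4889
27th: 4889 + 195 = 5084
28th: 5084 + 195 = 5279
29th: 5279 + 195 = 5474

2939, 3134, 3329, 3524, 3719, 3914, 4109, 4304, 4499, 4694, 4889, 5084, 5279, 5474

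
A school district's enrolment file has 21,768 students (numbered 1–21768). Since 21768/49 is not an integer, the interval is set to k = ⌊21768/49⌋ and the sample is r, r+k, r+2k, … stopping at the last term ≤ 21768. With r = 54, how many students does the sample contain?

k = ⌊21768/49⌋ = 444
Achieved size = ⌊(21768 − 54)/444⌋ + 1 = ⌊21714/444⌋ + 1 = 48 + 1 = 49
(last selection: 54 + 48×444 = 21366 ≤ 21768; next would be 21810 > 21768)

49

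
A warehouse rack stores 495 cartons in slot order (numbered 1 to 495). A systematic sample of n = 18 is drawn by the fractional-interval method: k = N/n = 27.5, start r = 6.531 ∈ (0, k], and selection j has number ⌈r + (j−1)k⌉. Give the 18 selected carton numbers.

j=1: r + 0k = 6.531 → ⌈·⌉ = 7
j=2: r + 1k = 34.031 → ⌈·⌉ = 35
j=3: r + 2k = 61.531 → ⌈·⌉ = 62
j=4: r + 3k = 89.031 → ⌈·⌉ = 90
j=5: r + 4k = 116.531 → ⌈·⌉ = 117
j=6: r + 5k = 144.031 → ⌈·⌉ = 145
j=7: r + 6k = 171.531 → ⌈·⌉ = 172
j=8: r + 7k = 199.031 → ⌈·⌉ = 200
j=9: r + 8k = 226.531 → ⌈·⌉ = 227
j=10: r + 9k = 254.031 → ⌈·⌉ = 255
j=11: r + 10k = 281.531 → ⌈·⌉ = 282
j=12: r + 11k = 309.031 → ⌈·⌉ = 310
j=13: r + 12k = 336.531 → ⌈·⌉ = 337
j=14: r + 13k = 364.031 → ⌈·⌉ = 365
j=15: r + 14k = 391.531 → ⌈·⌉ = 392
j=16: r + 15k = 419.031 → ⌈·⌉ = 420
j=17: r + 16k = 446.531 → ⌈·⌉ = 447
j=18: r + 17k = 474.031 → ⌈·⌉ = 475

7, 35, 62, 90, 117, 145, 172, 200, 227, 255, 282, 310, 337, 365, 392, 420, 447, 475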